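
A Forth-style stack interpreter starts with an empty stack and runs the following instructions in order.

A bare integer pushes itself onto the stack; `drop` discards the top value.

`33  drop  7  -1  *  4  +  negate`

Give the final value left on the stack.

33     : 33
drop   : (empty)
7      : 7
-1     : 7 -1
*      : -7
4      : -7 4
+      : -3
negate : 3

3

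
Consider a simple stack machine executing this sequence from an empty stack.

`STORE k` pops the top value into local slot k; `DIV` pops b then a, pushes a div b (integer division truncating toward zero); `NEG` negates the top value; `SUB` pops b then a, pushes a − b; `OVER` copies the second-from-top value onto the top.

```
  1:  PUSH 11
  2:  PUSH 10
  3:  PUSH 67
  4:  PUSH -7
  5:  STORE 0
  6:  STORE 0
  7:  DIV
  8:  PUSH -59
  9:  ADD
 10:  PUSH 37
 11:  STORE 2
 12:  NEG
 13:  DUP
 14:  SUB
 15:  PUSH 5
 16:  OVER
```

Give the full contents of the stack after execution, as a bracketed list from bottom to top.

[0, 5, 0]

PUSH 11  : 11
PUSH 10  : 11 10
PUSH 67  : 11 10 67
PUSH -7  : 11 10 67 -7
STORE 0  : 11 10 67
STORE 0  : 11 10
DIV      : 1
PUSH -59 : 1 -59
ADD      : -58
PUSH 37  : -58 37
STORE 2  : -58
NEG      : 58
DUP      : 58 58
SUB      : 0
PUSH 5   : 0 5
OVER     : 0 5 0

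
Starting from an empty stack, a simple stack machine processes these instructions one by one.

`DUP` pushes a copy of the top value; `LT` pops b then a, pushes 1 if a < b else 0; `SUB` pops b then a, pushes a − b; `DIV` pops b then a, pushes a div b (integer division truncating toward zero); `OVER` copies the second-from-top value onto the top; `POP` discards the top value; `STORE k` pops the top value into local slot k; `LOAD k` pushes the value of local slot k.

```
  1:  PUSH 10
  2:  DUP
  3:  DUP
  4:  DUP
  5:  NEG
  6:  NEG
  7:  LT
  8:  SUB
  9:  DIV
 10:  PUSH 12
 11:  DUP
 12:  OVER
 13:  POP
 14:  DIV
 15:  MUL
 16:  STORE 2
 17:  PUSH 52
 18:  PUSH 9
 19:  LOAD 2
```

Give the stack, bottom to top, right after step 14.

[1, 1]

PUSH 10 : 10
DUP     : 10 10
DUP     : 10 10 10
DUP     : 10 10 10 10
NEG     : 10 10 10 -10
NEG     : 10 10 10 10
LT      : 10 10 0
SUB     : 10 10
DIV     : 1
PUSH 12 : 1 12
DUP     : 1 12 12
OVER    : 1 12 12 12
POP     : 1 12 12
DIV     : 1 1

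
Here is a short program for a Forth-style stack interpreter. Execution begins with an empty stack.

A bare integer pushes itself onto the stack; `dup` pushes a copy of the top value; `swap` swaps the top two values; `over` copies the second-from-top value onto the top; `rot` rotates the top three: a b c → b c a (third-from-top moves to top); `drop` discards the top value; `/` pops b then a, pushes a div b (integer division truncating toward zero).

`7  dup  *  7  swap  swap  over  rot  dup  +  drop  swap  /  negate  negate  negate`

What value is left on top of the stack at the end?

-7

7      → 7
dup    → 7 7
*      → 49
7      → 49 7
swap   → 7 49
swap   → 49 7
over   → 49 7 49
rot    → 7 49 49
dup    → 7 49 49 49
+      → 7 49 98
drop   → 7 49
swap   → 49 7
/      → 7
negate → -7
negate → 7
negate → -7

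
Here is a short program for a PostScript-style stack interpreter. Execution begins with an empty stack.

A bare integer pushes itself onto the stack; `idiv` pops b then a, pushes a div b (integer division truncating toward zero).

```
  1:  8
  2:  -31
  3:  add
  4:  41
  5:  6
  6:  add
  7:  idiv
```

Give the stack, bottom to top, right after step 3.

8   -> 8
-31 -> 8 -31
add -> -23

[-23]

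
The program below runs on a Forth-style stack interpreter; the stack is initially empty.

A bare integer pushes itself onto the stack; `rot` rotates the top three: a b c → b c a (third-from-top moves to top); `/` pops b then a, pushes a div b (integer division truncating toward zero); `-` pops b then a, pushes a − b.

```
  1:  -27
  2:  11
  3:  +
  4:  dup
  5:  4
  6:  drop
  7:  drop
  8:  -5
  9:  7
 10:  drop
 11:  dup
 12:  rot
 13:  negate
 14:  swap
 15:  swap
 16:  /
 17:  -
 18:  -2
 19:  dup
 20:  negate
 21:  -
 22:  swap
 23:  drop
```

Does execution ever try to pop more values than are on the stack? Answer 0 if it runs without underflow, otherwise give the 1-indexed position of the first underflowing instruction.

0

-27    : -27
11     : -27 11
+      : -16
dup    : -16 -16
4      : -16 -16 4
drop   : -16 -16
drop   : -16
-5     : -16 -5
7      : -16 -5 7
drop   : -16 -5
dup    : -16 -5 -5
rot    : -5 -5 -16
negate : -5 -5 16
swap   : -5 16 -5
swap   : -5 -5 16
/      : -5 0
-      : -5
-2     : -5 -2
dup    : -5 -2 -2
negate : -5 -2 2
-      : -5 -4
swap   : -4 -5
drop   : -4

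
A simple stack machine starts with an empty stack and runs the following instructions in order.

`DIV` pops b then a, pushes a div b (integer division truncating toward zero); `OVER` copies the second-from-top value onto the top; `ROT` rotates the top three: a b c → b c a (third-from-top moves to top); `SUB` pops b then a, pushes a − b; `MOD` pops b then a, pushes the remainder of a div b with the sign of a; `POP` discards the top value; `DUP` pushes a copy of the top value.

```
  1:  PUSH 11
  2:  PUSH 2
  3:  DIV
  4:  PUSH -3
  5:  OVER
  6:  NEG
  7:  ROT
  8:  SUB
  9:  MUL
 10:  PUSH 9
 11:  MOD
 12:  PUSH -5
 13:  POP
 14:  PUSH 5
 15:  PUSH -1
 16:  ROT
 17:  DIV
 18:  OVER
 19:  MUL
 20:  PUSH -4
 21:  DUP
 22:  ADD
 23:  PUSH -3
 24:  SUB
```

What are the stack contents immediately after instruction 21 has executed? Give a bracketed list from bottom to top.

PUSH 11  11
PUSH 2   11 2
DIV      5
PUSH -3  5 -3
OVER     5 -3 5
NEG      5 -3 -5
ROT      -3 -5 5
SUB      -3 -10
MUL      30
PUSH 9   30 9
MOD      3
PUSH -5  3 -5
POP      3
PUSH 5   3 5
PUSH -1  3 5 -1
ROT      5 -1 3
DIV      5 0
OVER     5 0 5
MUL      5 0
PUSH -4  5 0 -4
DUP      5 0 -4 -4

[5, 0, -4, -4]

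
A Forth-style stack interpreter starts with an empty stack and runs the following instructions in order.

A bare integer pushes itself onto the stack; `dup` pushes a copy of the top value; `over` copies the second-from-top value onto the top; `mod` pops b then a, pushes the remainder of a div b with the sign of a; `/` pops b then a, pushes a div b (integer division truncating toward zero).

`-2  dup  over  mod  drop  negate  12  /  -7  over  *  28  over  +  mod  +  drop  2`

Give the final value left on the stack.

2

-2     : -2
dup    : -2 -2
over   : -2 -2 -2
mod    : -2 0
drop   : -2
negate : 2
12     : 2 12
/      : 0
-7     : 0 -7
over   : 0 -7 0
*      : 0 0
28     : 0 0 28
over   : 0 0 28 0
+      : 0 0 28
mod    : 0 0
+      : 0
drop   : (empty)
2      : 2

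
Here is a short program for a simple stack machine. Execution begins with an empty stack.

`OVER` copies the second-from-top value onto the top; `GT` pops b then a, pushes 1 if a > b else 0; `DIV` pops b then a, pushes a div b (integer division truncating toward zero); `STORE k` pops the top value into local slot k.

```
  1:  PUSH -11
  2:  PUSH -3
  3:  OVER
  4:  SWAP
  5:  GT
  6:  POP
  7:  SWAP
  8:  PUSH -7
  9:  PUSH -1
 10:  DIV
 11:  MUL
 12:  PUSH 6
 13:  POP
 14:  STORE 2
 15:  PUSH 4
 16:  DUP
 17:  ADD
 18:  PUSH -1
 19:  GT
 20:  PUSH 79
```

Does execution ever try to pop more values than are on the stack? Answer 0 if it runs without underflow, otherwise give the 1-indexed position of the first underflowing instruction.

7

PUSH -11 : [-11]
PUSH -3  : [-11, -3]
OVER     : [-11, -3, -11]
SWAP     : [-11, -11, -3]
GT       : [-11, 0]
POP      : [-11]
SWAP  — needs 2 operands, stack has 1 → underflow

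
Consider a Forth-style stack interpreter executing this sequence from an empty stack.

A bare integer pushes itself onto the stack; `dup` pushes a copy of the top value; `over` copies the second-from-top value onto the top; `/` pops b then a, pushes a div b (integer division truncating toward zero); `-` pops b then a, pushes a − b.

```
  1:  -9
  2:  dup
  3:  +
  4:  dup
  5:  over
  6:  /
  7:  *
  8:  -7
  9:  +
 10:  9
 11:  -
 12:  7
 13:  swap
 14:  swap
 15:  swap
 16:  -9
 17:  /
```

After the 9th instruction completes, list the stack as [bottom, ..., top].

[-25]

-9   : [-9]
dup  : [-9, -9]
+    : [-18]
dup  : [-18, -18]
over : [-18, -18, -18]
/    : [-18, 1]
*    : [-18]
-7   : [-18, -7]
+    : [-25]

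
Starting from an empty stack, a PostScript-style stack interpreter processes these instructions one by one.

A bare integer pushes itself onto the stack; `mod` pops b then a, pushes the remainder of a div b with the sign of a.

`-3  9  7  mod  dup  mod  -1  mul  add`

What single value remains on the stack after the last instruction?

-3

-3  -> [-3]
9   -> [-3, 9]
7   -> [-3, 9, 7]
mod -> [-3, 2]
dup -> [-3, 2, 2]
mod -> [-3, 0]
-1  -> [-3, 0, -1]
mul -> [-3, 0]
add -> [-3]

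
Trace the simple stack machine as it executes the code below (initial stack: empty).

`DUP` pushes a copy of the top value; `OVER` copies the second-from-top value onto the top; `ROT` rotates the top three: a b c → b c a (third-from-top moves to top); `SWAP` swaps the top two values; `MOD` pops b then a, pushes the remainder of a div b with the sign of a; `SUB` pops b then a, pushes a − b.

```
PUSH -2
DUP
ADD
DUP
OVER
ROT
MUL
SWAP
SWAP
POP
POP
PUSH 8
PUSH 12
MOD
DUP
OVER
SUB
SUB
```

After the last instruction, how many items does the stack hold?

PUSH -2  [-2]
DUP      [-2, -2]
ADD      [-4]
DUP      [-4, -4]
OVER     [-4, -4, -4]
ROT      [-4, -4, -4]
MUL      [-4, 16]
SWAP     [16, -4]
SWAP     [-4, 16]
POP      [-4]
POP      []
PUSH 8   [8]
PUSH 12  [8, 12]
MOD      [8]
DUP      [8, 8]
OVER     [8, 8, 8]
SUB      [8, 0]
SUB      [8]

1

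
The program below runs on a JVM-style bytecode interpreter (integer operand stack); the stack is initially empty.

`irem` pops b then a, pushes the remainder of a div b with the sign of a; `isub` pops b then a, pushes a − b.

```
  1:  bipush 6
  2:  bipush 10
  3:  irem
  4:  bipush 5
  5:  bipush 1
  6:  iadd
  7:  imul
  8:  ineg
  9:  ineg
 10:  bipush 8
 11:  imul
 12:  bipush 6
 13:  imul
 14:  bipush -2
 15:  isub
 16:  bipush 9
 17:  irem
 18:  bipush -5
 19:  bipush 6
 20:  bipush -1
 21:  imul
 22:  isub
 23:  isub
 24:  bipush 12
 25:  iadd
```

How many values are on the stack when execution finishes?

bipush 6  : 6
bipush 10 : 6 10
irem      : 6
bipush 5  : 6 5
bipush 1  : 6 5 1
iadd      : 6 6
imul      : 36
ineg      : -36
ineg      : 36
bipush 8  : 36 8
imul      : 288
bipush 6  : 288 6
imul      : 1728
bipush -2 : 1728 -2
isub      : 1730
bipush 9  : 1730 9
irem      : 2
bipush -5 : 2 -5
bipush 6  : 2 -5 6
bipush -1 : 2 -5 6 -1
imul      : 2 -5 -6
isub      : 2 1
isub      : 1
bipush 12 : 1 12
iadd      : 13

1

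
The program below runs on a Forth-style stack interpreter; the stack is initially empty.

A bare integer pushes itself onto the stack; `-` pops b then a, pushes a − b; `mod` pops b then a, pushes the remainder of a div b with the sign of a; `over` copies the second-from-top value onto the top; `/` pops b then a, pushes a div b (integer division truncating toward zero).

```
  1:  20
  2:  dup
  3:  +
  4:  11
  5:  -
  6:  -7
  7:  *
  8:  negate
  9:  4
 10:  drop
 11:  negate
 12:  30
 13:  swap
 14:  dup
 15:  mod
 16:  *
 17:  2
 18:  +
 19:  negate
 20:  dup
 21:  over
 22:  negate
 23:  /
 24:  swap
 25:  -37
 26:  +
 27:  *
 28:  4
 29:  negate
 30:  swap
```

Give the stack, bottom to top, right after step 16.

20     : 20
dup    : 20 20
+      : 40
11     : 40 11
-      : 29
-7     : 29 -7
*      : -203
negate : 203
4      : 203 4
drop   : 203
negate : -203
30     : -203 30
swap   : 30 -203
dup    : 30 -203 -203
mod    : 30 0
*      : 0

[0]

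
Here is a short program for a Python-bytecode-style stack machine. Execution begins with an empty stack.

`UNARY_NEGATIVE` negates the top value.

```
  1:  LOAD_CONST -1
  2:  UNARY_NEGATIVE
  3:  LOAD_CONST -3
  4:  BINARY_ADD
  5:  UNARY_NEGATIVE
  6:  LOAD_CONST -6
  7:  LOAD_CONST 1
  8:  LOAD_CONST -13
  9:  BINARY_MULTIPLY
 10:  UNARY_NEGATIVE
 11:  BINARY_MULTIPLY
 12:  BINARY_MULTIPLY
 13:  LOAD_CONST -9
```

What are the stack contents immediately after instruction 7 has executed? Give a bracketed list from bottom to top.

LOAD_CONST -1   [-1]
UNARY_NEGATIVE  [1]
LOAD_CONST -3   [1, -3]
BINARY_ADD      [-2]
UNARY_NEGATIVE  [2]
LOAD_CONST -6   [2, -6]
LOAD_CONST 1    [2, -6, 1]

[2, -6, 1]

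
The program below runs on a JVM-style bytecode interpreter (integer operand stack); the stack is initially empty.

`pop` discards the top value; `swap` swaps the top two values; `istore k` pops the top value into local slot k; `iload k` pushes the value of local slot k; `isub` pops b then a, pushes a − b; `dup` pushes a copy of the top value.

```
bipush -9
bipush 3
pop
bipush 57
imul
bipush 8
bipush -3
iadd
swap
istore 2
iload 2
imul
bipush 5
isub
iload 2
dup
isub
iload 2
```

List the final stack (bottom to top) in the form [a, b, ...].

bipush -9 -> -9
bipush 3  -> -9 3
pop       -> -9
bipush 57 -> -9 57
imul      -> -513
bipush 8  -> -513 8
bipush -3 -> -513 8 -3
iadd      -> -513 5
swap      -> 5 -513
istore 2  -> 5
iload 2   -> 5 -513
imul      -> -2565
bipush 5  -> -2565 5
isub      -> -2570
iload 2   -> -2570 -513
dup       -> -2570 -513 -513
isub      -> -2570 0
iload 2   -> -2570 0 -513

[-2570, 0, -513]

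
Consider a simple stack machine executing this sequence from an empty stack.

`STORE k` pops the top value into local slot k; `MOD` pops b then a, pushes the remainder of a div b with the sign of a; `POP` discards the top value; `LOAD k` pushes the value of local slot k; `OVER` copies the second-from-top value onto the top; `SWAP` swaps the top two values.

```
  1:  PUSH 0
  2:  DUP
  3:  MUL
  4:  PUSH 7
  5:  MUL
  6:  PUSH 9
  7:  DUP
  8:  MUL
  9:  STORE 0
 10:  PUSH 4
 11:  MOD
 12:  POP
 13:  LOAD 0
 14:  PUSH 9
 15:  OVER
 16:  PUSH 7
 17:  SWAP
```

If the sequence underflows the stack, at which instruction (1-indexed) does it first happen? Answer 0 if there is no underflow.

0

PUSH 0  -> 0
DUP     -> 0 0
MUL     -> 0
PUSH 7  -> 0 7
MUL     -> 0
PUSH 9  -> 0 9
DUP     -> 0 9 9
MUL     -> 0 81
STORE 0 -> 0
PUSH 4  -> 0 4
MOD     -> 0
POP     -> (empty)
LOAD 0  -> 81
PUSH 9  -> 81 9
OVER    -> 81 9 81
PUSH 7  -> 81 9 81 7
SWAP    -> 81 9 7 81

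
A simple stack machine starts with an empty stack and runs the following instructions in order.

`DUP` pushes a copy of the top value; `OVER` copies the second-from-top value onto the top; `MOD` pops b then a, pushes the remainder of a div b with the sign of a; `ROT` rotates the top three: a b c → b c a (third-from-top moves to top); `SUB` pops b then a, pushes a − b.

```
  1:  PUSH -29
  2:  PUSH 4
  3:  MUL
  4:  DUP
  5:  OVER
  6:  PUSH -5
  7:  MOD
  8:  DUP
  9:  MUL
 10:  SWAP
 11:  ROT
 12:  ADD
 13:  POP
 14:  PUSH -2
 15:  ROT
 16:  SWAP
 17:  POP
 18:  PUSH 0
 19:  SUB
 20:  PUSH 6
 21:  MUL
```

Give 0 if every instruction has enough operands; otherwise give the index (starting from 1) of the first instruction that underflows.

PUSH -29 : -29
PUSH 4   : -29 4
MUL      : -116
DUP      : -116 -116
OVER     : -116 -116 -116
PUSH -5  : -116 -116 -116 -5
MOD      : -116 -116 -1
DUP      : -116 -116 -1 -1
MUL      : -116 -116 1
SWAP     : -116 1 -116
ROT      : 1 -116 -116
ADD      : 1 -232
POP      : 1
PUSH -2  : 1 -2
ROT  — needs 3 operands, stack has 2 → underflow

15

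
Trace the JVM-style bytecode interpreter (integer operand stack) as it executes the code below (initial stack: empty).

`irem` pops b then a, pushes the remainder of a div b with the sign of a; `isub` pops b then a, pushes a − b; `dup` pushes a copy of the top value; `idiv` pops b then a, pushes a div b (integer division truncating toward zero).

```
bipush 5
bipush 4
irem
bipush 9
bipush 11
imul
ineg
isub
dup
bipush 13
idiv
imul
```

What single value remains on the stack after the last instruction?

700

bipush 5  → 5
bipush 4  → 5 4
irem      → 1
bipush 9  → 1 9
bipush 11 → 1 9 11
imul      → 1 99
ineg      → 1 -99
isub      → 100
dup       → 100 100
bipush 13 → 100 100 13
idiv      → 100 7
imul      → 700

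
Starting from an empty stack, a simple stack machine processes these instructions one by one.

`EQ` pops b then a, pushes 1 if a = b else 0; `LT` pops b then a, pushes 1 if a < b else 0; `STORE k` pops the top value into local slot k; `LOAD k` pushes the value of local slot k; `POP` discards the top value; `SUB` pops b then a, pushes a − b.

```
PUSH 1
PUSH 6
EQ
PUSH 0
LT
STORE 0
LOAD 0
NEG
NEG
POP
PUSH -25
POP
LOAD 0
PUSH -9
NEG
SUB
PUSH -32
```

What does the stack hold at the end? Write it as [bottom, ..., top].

[-9, -32]

PUSH 1    1
PUSH 6    1 6
EQ        0
PUSH 0    0 0
LT        0
STORE 0   (empty)
LOAD 0    0
NEG       0
NEG       0
POP       (empty)
PUSH -25  -25
POP       (empty)
LOAD 0    0
PUSH -9   0 -9
NEG       0 9
SUB       -9
PUSH -32  -9 -32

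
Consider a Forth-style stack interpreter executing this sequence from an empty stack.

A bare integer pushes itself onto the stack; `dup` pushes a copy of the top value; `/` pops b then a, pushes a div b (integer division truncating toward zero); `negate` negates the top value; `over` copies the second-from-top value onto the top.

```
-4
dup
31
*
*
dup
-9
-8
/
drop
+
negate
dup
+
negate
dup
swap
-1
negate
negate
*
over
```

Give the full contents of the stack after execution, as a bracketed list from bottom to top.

-4      -4
dup     -4 -4
31      -4 -4 31
*       -4 -124
*       496
dup     496 496
-9      496 496 -9
-8      496 496 -9 -8
/       496 496 1
drop    496 496
+       992
negate  -992
dup     -992 -992
+       -1984
negate  1984
dup     1984 1984
swap    1984 1984
-1      1984 1984 -1
negate  1984 1984 1
negate  1984 1984 -1
*       1984 -1984
over    1984 -1984 1984

[1984, -1984, 1984]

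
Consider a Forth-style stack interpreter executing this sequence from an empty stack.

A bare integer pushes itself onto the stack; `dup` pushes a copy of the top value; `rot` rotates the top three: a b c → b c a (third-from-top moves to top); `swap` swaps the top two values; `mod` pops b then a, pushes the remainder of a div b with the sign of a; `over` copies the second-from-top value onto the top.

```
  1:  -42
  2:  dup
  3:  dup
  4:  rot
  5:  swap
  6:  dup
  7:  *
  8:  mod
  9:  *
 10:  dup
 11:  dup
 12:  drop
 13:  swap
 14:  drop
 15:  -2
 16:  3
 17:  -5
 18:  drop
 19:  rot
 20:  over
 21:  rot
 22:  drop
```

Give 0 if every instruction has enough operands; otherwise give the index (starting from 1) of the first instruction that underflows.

-42  : -42
dup  : -42 -42
dup  : -42 -42 -42
rot  : -42 -42 -42
swap : -42 -42 -42
dup  : -42 -42 -42 -42
*    : -42 -42 1764
mod  : -42 -42
*    : 1764
dup  : 1764 1764
dup  : 1764 1764 1764
drop : 1764 1764
swap : 1764 1764
drop : 1764
-2   : 1764 -2
3    : 1764 -2 3
-5   : 1764 -2 3 -5
drop : 1764 -2 3
rot  : -2 3 1764
over : -2 3 1764 3
rot  : -2 1764 3 3
drop : -2 1764 3

0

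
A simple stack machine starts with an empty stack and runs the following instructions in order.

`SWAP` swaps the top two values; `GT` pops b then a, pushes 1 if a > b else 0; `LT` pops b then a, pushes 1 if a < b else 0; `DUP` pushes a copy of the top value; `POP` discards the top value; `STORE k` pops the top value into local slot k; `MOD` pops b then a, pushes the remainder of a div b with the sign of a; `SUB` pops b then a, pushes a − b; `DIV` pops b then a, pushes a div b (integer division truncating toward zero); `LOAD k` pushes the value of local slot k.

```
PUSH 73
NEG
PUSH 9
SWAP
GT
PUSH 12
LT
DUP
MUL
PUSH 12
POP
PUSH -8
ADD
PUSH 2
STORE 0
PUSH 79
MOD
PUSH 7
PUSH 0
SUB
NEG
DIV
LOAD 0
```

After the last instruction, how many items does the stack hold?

PUSH 73 → [73]
NEG     → [-73]
PUSH 9  → [-73, 9]
SWAP    → [9, -73]
GT      → [1]
PUSH 12 → [1, 12]
LT      → [1]
DUP     → [1, 1]
MUL     → [1]
PUSH 12 → [1, 12]
POP     → [1]
PUSH -8 → [1, -8]
ADD     → [-7]
PUSH 2  → [-7, 2]
STORE 0 → [-7]
PUSH 79 → [-7, 79]
MOD     → [-7]
PUSH 7  → [-7, 7]
PUSH 0  → [-7, 7, 0]
SUB     → [-7, 7]
NEG     → [-7, -7]
DIV     → [1]
LOAD 0  → [1, 2]

2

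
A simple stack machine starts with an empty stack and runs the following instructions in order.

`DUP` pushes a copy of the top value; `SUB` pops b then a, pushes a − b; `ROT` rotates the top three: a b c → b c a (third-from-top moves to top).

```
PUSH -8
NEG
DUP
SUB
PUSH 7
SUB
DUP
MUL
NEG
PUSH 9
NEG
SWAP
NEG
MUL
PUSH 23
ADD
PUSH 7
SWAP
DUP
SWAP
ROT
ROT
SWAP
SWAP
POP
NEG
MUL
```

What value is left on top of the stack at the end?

2926

PUSH -8 : [-8]
NEG     : [8]
DUP     : [8, 8]
SUB     : [0]
PUSH 7  : [0, 7]
SUB     : [-7]
DUP     : [-7, -7]
MUL     : [49]
NEG     : [-49]
PUSH 9  : [-49, 9]
NEG     : [-49, -9]
SWAP    : [-9, -49]
NEG     : [-9, 49]
MUL     : [-441]
PUSH 23 : [-441, 23]
ADD     : [-418]
PUSH 7  : [-418, 7]
SWAP    : [7, -418]
DUP     : [7, -418, -418]
SWAP    : [7, -418, -418]
ROT     : [-418, -418, 7]
ROT     : [-418, 7, -418]
SWAP    : [-418, -418, 7]
SWAP    : [-418, 7, -418]
POP     : [-418, 7]
NEG     : [-418, -7]
MUL     : [2926]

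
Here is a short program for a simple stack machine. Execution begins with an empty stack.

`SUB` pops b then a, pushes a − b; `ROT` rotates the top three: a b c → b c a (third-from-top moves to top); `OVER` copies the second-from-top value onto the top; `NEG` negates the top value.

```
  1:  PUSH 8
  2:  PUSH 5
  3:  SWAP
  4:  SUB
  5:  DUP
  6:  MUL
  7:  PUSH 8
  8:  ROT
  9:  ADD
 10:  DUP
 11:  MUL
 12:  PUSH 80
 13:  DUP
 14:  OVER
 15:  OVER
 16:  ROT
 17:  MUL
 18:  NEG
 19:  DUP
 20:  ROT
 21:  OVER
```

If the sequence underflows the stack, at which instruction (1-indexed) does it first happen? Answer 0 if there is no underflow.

PUSH 8  [8]
PUSH 5  [8, 5]
SWAP    [5, 8]
SUB     [-3]
DUP     [-3, -3]
MUL     [9]
PUSH 8  [9, 8]
ROT  — needs 3 operands, stack has 2 → underflow

8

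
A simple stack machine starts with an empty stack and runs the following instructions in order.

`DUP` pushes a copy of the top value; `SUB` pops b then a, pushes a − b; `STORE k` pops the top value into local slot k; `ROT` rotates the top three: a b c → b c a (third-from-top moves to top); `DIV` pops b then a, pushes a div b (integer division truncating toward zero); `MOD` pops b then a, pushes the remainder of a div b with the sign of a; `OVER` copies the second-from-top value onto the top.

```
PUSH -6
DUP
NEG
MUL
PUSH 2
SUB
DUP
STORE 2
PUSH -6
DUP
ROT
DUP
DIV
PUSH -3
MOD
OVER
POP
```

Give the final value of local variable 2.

PUSH -6 -> [-6]
DUP     -> [-6, -6]
NEG     -> [-6, 6]
MUL     -> [-36]
PUSH 2  -> [-36, 2]
SUB     -> [-38]
DUP     -> [-38, -38]
STORE 2 -> [-38]
PUSH -6 -> [-38, -6]
DUP     -> [-38, -6, -6]
ROT     -> [-6, -6, -38]
DUP     -> [-6, -6, -38, -38]
DIV     -> [-6, -6, 1]
PUSH -3 -> [-6, -6, 1, -3]
MOD     -> [-6, -6, 1]
OVER    -> [-6, -6, 1, -6]
POP     -> [-6, -6, 1]

-38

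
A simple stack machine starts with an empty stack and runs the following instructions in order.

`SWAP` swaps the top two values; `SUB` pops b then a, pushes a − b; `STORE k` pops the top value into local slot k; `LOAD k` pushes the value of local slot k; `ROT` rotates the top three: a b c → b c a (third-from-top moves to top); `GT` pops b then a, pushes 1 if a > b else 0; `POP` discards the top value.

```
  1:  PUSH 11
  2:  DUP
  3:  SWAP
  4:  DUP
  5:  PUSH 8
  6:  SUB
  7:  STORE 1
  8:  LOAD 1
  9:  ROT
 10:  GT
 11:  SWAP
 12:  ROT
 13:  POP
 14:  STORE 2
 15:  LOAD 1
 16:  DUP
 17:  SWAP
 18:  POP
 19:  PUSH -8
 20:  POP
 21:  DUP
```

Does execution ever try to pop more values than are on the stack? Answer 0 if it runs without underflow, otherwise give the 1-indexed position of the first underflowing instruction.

12

PUSH 11 -> [11]
DUP     -> [11, 11]
SWAP    -> [11, 11]
DUP     -> [11, 11, 11]
PUSH 8  -> [11, 11, 11, 8]
SUB     -> [11, 11, 3]
STORE 1 -> [11, 11]
LOAD 1  -> [11, 11, 3]
ROT     -> [11, 3, 11]
GT      -> [11, 0]
SWAP    -> [0, 11]
ROT  — needs 3 operands, stack has 2 → underflow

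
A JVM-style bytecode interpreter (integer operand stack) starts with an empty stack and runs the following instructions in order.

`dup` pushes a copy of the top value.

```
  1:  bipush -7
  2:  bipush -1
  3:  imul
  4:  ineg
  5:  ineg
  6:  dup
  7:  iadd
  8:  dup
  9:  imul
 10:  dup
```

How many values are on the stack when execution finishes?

2

bipush -7 : -7
bipush -1 : -7 -1
imul      : 7
ineg      : -7
ineg      : 7
dup       : 7 7
iadd      : 14
dup       : 14 14
imul      : 196
dup       : 196 196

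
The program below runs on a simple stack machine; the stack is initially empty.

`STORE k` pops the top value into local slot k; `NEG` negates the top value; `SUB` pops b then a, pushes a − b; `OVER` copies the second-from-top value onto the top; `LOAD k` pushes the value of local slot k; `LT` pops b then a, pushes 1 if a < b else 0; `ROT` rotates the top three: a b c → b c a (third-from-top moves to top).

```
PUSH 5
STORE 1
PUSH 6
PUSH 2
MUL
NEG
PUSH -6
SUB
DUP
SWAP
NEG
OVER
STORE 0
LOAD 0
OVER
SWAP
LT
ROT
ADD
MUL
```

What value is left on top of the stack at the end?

-36

PUSH 5  → [5]
STORE 1 → []
PUSH 6  → [6]
PUSH 2  → [6, 2]
MUL     → [12]
NEG     → [-12]
PUSH -6 → [-12, -6]
SUB     → [-6]
DUP     → [-6, -6]
SWAP    → [-6, -6]
NEG     → [-6, 6]
OVER    → [-6, 6, -6]
STORE 0 → [-6, 6]
LOAD 0  → [-6, 6, -6]
OVER    → [-6, 6, -6, 6]
SWAP    → [-6, 6, 6, -6]
LT      → [-6, 6, 0]
ROT     → [6, 0, -6]
ADD     → [6, -6]
MUL     → [-36]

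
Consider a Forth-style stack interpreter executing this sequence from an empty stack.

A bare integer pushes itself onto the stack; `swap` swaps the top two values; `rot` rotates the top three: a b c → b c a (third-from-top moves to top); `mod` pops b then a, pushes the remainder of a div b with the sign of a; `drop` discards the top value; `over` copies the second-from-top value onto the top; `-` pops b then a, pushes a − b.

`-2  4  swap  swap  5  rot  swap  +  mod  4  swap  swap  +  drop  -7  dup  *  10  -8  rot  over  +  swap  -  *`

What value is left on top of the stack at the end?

490

-2   → [-2]
4    → [-2, 4]
swap → [4, -2]
swap → [-2, 4]
5    → [-2, 4, 5]
rot  → [4, 5, -2]
swap → [4, -2, 5]
+    → [4, 3]
mod  → [1]
4    → [1, 4]
swap → [4, 1]
swap → [1, 4]
+    → [5]
drop → []
-7   → [-7]
dup  → [-7, -7]
*    → [49]
10   → [49, 10]
-8   → [49, 10, -8]
rot  → [10, -8, 49]
over → [10, -8, 49, -8]
+    → [10, -8, 41]
swap → [10, 41, -8]
-    → [10, 49]
*    → [490]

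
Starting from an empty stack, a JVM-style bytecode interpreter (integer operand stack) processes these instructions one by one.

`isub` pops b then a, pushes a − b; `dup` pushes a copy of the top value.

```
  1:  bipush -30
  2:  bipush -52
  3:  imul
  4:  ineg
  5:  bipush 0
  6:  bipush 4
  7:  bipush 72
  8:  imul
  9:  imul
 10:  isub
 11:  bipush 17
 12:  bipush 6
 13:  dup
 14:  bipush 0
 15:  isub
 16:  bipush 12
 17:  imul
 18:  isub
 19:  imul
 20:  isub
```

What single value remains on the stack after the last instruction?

bipush -30 -> -30
bipush -52 -> -30 -52
imul       -> 1560
ineg       -> -1560
bipush 0   -> -1560 0
bipush 4   -> -1560 0 4
bipush 72  -> -1560 0 4 72
imul       -> -1560 0 288
imul       -> -1560 0
isub       -> -1560
bipush 17  -> -1560 17
bipush 6   -> -1560 17 6
dup        -> -1560 17 6 6
bipush 0   -> -1560 17 6 6 0
isub       -> -1560 17 6 6
bipush 12  -> -1560 17 6 6 12
imul       -> -1560 17 6 72
isub       -> -1560 17 -66
imul       -> -1560 -1122
isub       -> -438

-438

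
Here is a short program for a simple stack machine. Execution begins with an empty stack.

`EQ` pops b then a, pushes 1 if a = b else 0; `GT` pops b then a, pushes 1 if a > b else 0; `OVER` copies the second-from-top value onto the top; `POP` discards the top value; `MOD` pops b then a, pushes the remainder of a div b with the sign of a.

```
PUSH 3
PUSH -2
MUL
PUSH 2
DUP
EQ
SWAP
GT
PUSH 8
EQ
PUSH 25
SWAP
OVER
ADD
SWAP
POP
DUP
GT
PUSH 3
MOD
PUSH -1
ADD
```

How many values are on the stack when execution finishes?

1

PUSH 3  → [3]
PUSH -2 → [3, -2]
MUL     → [-6]
PUSH 2  → [-6, 2]
DUP     → [-6, 2, 2]
EQ      → [-6, 1]
SWAP    → [1, -6]
GT      → [1]
PUSH 8  → [1, 8]
EQ      → [0]
PUSH 25 → [0, 25]
SWAP    → [25, 0]
OVER    → [25, 0, 25]
ADD     → [25, 25]
SWAP    → [25, 25]
POP     → [25]
DUP     → [25, 25]
GT      → [0]
PUSH 3  → [0, 3]
MOD     → [0]
PUSH -1 → [0, -1]
ADD     → [-1]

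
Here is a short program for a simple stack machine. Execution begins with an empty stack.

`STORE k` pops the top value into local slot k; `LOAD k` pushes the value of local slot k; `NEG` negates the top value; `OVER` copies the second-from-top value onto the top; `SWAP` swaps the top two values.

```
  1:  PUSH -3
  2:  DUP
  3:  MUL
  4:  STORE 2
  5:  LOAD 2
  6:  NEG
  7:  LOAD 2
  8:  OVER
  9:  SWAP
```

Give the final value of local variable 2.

9

PUSH -3 → -3
DUP     → -3 -3
MUL     → 9
STORE 2 → (empty)
LOAD 2  → 9
NEG     → -9
LOAD 2  → -9 9
OVER    → -9 9 -9
SWAP    → -9 -9 9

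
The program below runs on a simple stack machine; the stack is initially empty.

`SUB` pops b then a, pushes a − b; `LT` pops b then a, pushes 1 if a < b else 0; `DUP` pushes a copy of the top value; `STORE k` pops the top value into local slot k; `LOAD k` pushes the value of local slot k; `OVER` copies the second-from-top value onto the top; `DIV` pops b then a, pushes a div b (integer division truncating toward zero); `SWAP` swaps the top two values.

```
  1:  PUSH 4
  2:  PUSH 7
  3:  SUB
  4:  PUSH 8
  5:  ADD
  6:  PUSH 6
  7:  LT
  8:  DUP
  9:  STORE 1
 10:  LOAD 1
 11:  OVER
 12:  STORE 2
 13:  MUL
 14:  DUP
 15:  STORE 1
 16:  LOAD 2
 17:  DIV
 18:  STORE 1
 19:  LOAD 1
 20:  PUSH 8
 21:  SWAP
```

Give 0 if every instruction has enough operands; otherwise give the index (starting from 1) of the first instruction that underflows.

PUSH 4  -> [4]
PUSH 7  -> [4, 7]
SUB     -> [-3]
PUSH 8  -> [-3, 8]
ADD     -> [5]
PUSH 6  -> [5, 6]
LT      -> [1]
DUP     -> [1, 1]
STORE 1 -> [1]
LOAD 1  -> [1, 1]
OVER    -> [1, 1, 1]
STORE 2 -> [1, 1]
MUL     -> [1]
DUP     -> [1, 1]
STORE 1 -> [1]
LOAD 2  -> [1, 1]
DIV     -> [1]
STORE 1 -> []
LOAD 1  -> [1]
PUSH 8  -> [1, 8]
SWAP    -> [8, 1]

0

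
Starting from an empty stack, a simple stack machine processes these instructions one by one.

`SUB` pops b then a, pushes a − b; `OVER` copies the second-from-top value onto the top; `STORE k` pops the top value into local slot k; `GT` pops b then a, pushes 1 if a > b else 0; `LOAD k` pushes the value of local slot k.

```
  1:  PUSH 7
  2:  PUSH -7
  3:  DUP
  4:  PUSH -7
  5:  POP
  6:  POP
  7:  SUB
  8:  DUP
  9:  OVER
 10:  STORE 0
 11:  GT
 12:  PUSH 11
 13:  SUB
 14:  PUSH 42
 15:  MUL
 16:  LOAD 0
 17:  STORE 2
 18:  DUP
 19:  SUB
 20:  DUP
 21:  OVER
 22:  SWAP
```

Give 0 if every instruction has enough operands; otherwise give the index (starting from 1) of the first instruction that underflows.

0

PUSH 7   7
PUSH -7  7 -7
DUP      7 -7 -7
PUSH -7  7 -7 -7 -7
POP      7 -7 -7
POP      7 -7
SUB      14
DUP      14 14
OVER     14 14 14
STORE 0  14 14
GT       0
PUSH 11  0 11
SUB      -11
PUSH 42  -11 42
MUL      -462
LOAD 0   -462 14
STORE 2  -462
DUP      -462 -462
SUB      0
DUP      0 0
OVER     0 0 0
SWAP     0 0 0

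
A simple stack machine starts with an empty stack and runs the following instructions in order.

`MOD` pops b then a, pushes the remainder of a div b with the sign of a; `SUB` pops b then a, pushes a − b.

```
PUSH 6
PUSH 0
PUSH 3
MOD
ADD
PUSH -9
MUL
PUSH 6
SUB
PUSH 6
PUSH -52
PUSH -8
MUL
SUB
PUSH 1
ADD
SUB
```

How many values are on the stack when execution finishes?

PUSH 6   → [6]
PUSH 0   → [6, 0]
PUSH 3   → [6, 0, 3]
MOD      → [6, 0]
ADD      → [6]
PUSH -9  → [6, -9]
MUL      → [-54]
PUSH 6   → [-54, 6]
SUB      → [-60]
PUSH 6   → [-60, 6]
PUSH -52 → [-60, 6, -52]
PUSH -8  → [-60, 6, -52, -8]
MUL      → [-60, 6, 416]
SUB      → [-60, -410]
PUSH 1   → [-60, -410, 1]
ADD      → [-60, -409]
SUB      → [349]

1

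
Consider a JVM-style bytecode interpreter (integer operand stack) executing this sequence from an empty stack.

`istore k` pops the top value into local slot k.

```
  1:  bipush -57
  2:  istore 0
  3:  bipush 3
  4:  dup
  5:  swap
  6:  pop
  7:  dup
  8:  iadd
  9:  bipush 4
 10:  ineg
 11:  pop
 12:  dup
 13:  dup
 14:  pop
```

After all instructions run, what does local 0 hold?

-57

bipush -57 → -57
istore 0   → (empty)
bipush 3   → 3
dup        → 3 3
swap       → 3 3
pop        → 3
dup        → 3 3
iadd       → 6
bipush 4   → 6 4
ineg       → 6 -4
pop        → 6
dup        → 6 6
dup        → 6 6 6
pop        → 6 6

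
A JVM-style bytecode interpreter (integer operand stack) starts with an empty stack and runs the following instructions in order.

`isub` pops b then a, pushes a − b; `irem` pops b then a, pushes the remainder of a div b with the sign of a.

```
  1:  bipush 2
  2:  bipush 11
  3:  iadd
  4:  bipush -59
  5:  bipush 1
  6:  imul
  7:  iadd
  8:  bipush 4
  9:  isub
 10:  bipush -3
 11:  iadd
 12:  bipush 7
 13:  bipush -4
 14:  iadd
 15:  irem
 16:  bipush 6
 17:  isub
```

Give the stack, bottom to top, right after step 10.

bipush 2   → [2]
bipush 11  → [2, 11]
iadd       → [13]
bipush -59 → [13, -59]
bipush 1   → [13, -59, 1]
imul       → [13, -59]
iadd       → [-46]
bipush 4   → [-46, 4]
isub       → [-50]
bipush -3  → [-50, -3]

[-50, -3]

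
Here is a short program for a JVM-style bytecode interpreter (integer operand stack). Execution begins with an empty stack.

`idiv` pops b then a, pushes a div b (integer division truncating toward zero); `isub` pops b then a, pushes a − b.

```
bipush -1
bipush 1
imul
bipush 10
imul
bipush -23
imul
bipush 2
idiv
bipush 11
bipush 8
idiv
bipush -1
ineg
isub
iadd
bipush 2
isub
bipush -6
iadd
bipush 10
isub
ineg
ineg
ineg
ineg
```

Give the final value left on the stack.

bipush -1  → -1
bipush 1   → -1 1
imul       → -1
bipush 10  → -1 10
imul       → -10
bipush -23 → -10 -23
imul       → 230
bipush 2   → 230 2
idiv       → 115
bipush 11  → 115 11
bipush 8   → 115 11 8
idiv       → 115 1
bipush -1  → 115 1 -1
ineg       → 115 1 1
isub       → 115 0
iadd       → 115
bipush 2   → 115 2
isub       → 113
bipush -6  → 113 -6
iadd       → 107
bipush 10  → 107 10
isub       → 97
ineg       → -97
ineg       → 97
ineg       → -97
ineg       → 97

97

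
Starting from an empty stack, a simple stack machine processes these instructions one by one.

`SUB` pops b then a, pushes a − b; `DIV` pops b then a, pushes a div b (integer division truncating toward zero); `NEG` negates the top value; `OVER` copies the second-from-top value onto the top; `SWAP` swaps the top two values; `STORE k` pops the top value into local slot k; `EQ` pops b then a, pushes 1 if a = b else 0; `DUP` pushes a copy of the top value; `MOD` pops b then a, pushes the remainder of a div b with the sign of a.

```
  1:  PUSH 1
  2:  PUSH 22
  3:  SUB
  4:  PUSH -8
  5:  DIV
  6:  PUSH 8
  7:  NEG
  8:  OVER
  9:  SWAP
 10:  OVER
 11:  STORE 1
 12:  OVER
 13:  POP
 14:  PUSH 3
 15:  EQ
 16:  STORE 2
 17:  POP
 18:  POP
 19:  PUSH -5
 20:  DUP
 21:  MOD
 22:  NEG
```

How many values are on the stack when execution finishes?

PUSH 1   [1]
PUSH 22  [1, 22]
SUB      [-21]
PUSH -8  [-21, -8]
DIV      [2]
PUSH 8   [2, 8]
NEG      [2, -8]
OVER     [2, -8, 2]
SWAP     [2, 2, -8]
OVER     [2, 2, -8, 2]
STORE 1  [2, 2, -8]
OVER     [2, 2, -8, 2]
POP      [2, 2, -8]
PUSH 3   [2, 2, -8, 3]
EQ       [2, 2, 0]
STORE 2  [2, 2]
POP      [2]
POP      []
PUSH -5  [-5]
DUP      [-5, -5]
MOD      [0]
NEG      [0]

1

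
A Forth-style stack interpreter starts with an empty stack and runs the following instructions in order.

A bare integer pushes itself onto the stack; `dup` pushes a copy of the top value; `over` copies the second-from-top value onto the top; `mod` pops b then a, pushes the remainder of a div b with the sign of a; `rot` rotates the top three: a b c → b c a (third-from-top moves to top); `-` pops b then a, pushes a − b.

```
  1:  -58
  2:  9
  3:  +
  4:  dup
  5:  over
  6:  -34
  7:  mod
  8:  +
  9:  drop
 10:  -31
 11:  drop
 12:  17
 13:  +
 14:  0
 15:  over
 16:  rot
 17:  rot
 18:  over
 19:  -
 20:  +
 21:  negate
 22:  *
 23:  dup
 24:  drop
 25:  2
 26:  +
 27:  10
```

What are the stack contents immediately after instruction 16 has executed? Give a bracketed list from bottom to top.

-58   -58
9     -58 9
+     -49
dup   -49 -49
over  -49 -49 -49
-34   -49 -49 -49 -34
mod   -49 -49 -15
+     -49 -64
drop  -49
-31   -49 -31
drop  -49
17    -49 17
+     -32
0     -32 0
over  -32 0 -32
rot   0 -32 -32

[0, -32, -32]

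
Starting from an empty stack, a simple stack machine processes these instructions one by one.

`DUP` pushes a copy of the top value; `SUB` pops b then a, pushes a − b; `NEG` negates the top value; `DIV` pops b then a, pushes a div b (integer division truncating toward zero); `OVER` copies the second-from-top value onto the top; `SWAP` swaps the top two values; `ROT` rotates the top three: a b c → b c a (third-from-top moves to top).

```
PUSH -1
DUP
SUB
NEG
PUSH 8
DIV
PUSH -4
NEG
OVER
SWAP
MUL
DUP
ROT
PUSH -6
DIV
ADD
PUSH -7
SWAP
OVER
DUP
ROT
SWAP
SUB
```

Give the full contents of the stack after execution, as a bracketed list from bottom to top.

PUSH -1 → [-1]
DUP     → [-1, -1]
SUB     → [0]
NEG     → [0]
PUSH 8  → [0, 8]
DIV     → [0]
PUSH -4 → [0, -4]
NEG     → [0, 4]
OVER    → [0, 4, 0]
SWAP    → [0, 0, 4]
MUL     → [0, 0]
DUP     → [0, 0, 0]
ROT     → [0, 0, 0]
PUSH -6 → [0, 0, 0, -6]
DIV     → [0, 0, 0]
ADD     → [0, 0]
PUSH -7 → [0, 0, -7]
SWAP    → [0, -7, 0]
OVER    → [0, -7, 0, -7]
DUP     → [0, -7, 0, -7, -7]
ROT     → [0, -7, -7, -7, 0]
SWAP    → [0, -7, -7, 0, -7]
SUB     → [0, -7, -7, 7]

[0, -7, -7, 7]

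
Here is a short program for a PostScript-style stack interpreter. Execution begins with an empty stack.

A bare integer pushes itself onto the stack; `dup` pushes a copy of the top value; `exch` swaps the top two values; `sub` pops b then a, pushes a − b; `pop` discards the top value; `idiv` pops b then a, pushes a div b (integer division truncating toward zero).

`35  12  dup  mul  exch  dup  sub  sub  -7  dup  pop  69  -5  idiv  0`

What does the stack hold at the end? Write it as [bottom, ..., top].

[144, -7, -13, 0]

35   → 35
12   → 35 12
dup  → 35 12 12
mul  → 35 144
exch → 144 35
dup  → 144 35 35
sub  → 144 0
sub  → 144
-7   → 144 -7
dup  → 144 -7 -7
pop  → 144 -7
69   → 144 -7 69
-5   → 144 -7 69 -5
idiv → 144 -7 -13
0    → 144 -7 -13 0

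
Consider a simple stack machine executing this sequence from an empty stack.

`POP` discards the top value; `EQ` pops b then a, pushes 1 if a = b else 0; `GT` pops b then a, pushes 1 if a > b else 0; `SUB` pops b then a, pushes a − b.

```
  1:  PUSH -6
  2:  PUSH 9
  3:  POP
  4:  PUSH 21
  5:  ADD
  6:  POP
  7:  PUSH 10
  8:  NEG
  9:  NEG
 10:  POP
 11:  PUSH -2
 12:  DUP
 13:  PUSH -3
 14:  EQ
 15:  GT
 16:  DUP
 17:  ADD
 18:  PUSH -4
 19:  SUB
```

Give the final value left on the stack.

PUSH -6 -> [-6]
PUSH 9  -> [-6, 9]
POP     -> [-6]
PUSH 21 -> [-6, 21]
ADD     -> [15]
POP     -> []
PUSH 10 -> [10]
NEG     -> [-10]
NEG     -> [10]
POP     -> []
PUSH -2 -> [-2]
DUP     -> [-2, -2]
PUSH -3 -> [-2, -2, -3]
EQ      -> [-2, 0]
GT      -> [0]
DUP     -> [0, 0]
ADD     -> [0]
PUSH -4 -> [0, -4]
SUB     -> [4]

4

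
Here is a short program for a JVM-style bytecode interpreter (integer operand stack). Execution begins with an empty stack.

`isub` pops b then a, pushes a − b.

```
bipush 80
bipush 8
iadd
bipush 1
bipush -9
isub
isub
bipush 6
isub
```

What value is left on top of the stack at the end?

bipush 80 → [80]
bipush 8  → [80, 8]
iadd      → [88]
bipush 1  → [88, 1]
bipush -9 → [88, 1, -9]
isub      → [88, 10]
isub      → [78]
bipush 6  → [78, 6]
isub      → [72]

72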